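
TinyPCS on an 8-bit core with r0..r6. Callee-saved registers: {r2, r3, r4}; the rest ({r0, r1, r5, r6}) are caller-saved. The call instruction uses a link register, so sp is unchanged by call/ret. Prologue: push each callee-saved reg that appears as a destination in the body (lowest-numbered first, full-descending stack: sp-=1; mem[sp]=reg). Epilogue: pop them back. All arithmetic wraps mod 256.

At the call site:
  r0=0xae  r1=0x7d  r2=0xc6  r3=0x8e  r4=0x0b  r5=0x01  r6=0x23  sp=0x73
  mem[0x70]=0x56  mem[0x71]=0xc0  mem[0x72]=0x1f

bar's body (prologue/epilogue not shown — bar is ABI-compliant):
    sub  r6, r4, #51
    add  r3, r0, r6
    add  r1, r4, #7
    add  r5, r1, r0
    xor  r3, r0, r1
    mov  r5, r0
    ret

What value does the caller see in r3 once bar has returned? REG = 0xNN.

prologue: push r3 -> mem[0x72]=0x8e, sp=0x72
body[0] sub  r6, r4, #51 -> r6=0xd8
body[1] add  r3, r0, r6 -> r3=0x86
body[2] add  r1, r4, #7 -> r1=0x12
body[3] add  r5, r1, r0 -> r5=0xc0
body[4] xor  r3, r0, r1 -> r3=0xbc
body[5] mov  r5, r0 -> r5=0xae
epilogue: pop r3=0x8e, sp=0x73
r3 is callee-saved -> restored

REG = 0x8e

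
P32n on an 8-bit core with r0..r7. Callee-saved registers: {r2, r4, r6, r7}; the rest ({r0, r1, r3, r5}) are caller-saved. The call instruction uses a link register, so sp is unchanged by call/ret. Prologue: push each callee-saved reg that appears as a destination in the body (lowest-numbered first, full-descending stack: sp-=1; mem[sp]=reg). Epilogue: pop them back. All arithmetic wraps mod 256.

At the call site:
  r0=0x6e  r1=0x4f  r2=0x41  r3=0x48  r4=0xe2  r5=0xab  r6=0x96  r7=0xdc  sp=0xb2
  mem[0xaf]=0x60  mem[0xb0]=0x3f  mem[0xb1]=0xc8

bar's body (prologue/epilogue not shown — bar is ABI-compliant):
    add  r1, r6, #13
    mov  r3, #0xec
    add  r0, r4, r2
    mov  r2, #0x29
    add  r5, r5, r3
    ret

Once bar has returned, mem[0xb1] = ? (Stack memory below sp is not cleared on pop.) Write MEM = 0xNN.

MEM = 0x41

prologue: push r2 → mem[0xb1]=0x41, sp=0xb1
body[0] add  r1, r6, #13 → r1=0xa3
body[1] mov  r3, #0xec → r3=0xec
body[2] add  r0, r4, r2 → r0=0x23
body[3] mov  r2, #0x29 → r2=0x29
body[4] add  r5, r5, r3 → r5=0x97
epilogue: pop r2=0x41, sp=0xb2
prologue pushed ['r2'] at ['0xb1']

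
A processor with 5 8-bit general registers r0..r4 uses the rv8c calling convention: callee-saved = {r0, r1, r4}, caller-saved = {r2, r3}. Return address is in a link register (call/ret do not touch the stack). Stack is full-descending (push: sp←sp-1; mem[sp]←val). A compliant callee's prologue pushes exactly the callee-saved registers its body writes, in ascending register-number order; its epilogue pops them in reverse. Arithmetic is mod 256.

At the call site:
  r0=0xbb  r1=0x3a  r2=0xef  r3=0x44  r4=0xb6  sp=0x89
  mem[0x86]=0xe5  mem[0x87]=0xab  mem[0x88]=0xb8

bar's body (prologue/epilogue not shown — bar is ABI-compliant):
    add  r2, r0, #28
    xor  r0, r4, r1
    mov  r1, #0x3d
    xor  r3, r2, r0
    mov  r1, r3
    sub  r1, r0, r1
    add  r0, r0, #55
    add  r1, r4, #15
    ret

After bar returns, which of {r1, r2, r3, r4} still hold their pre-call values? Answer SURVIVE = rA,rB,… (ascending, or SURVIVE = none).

prologue: push r0 -> mem[0x88]=0xbb, sp=0x88
prologue: push r1 -> mem[0x87]=0x3a, sp=0x87
body[0] add  r2, r0, #28 -> r2=0xd7
body[1] xor  r0, r4, r1 -> r0=0x8c
body[2] mov  r1, #0x3d -> r1=0x3d
body[3] xor  r3, r2, r0 -> r3=0x5b
body[4] mov  r1, r3 -> r1=0x5b
body[5] sub  r1, r0, r1 -> r1=0x31
body[6] add  r0, r0, #55 -> r0=0xc3
body[7] add  r1, r4, #15 -> r1=0xc5
epilogue: pop r1=0x3a, sp=0x88
epilogue: pop r0=0xbb, sp=0x89
r1: callee-saved, written=True
r2: caller-saved, written=True
r3: caller-saved, written=True
r4: callee-saved, written=False

SURVIVE = r1,r4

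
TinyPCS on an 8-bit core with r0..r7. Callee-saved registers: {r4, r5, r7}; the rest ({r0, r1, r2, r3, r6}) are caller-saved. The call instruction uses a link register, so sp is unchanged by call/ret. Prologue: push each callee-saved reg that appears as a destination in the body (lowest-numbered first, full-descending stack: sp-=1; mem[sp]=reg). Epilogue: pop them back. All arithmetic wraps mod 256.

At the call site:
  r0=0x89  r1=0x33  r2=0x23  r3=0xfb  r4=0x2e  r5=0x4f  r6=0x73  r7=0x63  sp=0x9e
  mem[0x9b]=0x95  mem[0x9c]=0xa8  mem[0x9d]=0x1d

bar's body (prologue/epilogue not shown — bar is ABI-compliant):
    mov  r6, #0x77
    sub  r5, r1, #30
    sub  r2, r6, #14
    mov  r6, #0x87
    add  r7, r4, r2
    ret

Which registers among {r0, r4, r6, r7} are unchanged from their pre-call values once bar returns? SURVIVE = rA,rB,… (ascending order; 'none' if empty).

prologue: push r5 -> mem[0x9d]=0x4f, sp=0x9d
prologue: push r7 -> mem[0x9c]=0x63, sp=0x9c
body[0] mov  r6, #0x77 -> r6=0x77
body[1] sub  r5, r1, #30 -> r5=0x15
body[2] sub  r2, r6, #14 -> r2=0x69
body[3] mov  r6, #0x87 -> r6=0x87
body[4] add  r7, r4, r2 -> r7=0x97
epilogue: pop r7=0x63, sp=0x9d
epilogue: pop r5=0x4f, sp=0x9e
r0: caller-saved, written=False
r4: callee-saved, written=False
r6: caller-saved, written=True
r7: callee-saved, written=True

SURVIVE = r0,r4,r7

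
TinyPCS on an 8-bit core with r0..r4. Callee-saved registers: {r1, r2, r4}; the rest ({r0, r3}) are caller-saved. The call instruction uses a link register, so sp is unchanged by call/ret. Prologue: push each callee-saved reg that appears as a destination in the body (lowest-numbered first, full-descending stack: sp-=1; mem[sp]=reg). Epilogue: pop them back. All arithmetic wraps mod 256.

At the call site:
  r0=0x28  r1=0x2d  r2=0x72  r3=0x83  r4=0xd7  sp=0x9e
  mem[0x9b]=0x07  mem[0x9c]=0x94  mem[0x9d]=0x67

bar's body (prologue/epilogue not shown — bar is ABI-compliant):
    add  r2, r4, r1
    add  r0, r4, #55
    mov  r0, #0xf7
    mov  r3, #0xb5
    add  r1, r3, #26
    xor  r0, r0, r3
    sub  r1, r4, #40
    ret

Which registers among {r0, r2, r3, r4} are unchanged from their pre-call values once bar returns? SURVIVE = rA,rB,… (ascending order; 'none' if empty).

prologue: push r1 -> mem[0x9d]=0x2d, sp=0x9d
prologue: push r2 -> mem[0x9c]=0x72, sp=0x9c
body[0] add  r2, r4, r1 -> r2=0x04
body[1] add  r0, r4, #55 -> r0=0x0e
body[2] mov  r0, #0xf7 -> r0=0xf7
body[3] mov  r3, #0xb5 -> r3=0xb5
body[4] add  r1, r3, #26 -> r1=0xcf
body[5] xor  r0, r0, r3 -> r0=0x42
body[6] sub  r1, r4, #40 -> r1=0xaf
epilogue: pop r2=0x72, sp=0x9d
epilogue: pop r1=0x2d, sp=0x9e
r0: caller-saved, written=True
r2: callee-saved, written=True
r3: caller-saved, written=True
r4: callee-saved, written=False

SURVIVE = r2,r4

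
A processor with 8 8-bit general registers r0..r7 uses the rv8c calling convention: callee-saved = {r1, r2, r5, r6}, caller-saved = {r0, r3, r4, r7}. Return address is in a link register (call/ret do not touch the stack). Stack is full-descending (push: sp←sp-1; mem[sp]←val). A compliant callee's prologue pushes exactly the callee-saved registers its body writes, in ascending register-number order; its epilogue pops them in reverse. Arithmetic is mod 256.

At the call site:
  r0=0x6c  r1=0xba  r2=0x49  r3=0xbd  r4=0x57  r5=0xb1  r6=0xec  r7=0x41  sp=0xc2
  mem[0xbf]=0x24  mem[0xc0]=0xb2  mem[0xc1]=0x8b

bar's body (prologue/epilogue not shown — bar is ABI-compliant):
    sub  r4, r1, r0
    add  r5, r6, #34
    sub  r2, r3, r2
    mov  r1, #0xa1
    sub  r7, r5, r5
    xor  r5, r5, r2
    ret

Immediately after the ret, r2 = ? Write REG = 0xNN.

prologue: push r1 -> mem[0xc1]=0xba, sp=0xc1
prologue: push r2 -> mem[0xc0]=0x49, sp=0xc0
prologue: push r5 -> mem[0xbf]=0xb1, sp=0xbf
body[0] sub  r4, r1, r0 -> r4=0x4e
body[1] add  r5, r6, #34 -> r5=0x0e
body[2] sub  r2, r3, r2 -> r2=0x74
body[3] mov  r1, #0xa1 -> r1=0xa1
body[4] sub  r7, r5, r5 -> r7=0x00
body[5] xor  r5, r5, r2 -> r5=0x7a
epilogue: pop r5=0xb1, sp=0xc0
epilogue: pop r2=0x49, sp=0xc1
epilogue: pop r1=0xba, sp=0xc2
r2 is callee-saved -> restored

REG = 0x49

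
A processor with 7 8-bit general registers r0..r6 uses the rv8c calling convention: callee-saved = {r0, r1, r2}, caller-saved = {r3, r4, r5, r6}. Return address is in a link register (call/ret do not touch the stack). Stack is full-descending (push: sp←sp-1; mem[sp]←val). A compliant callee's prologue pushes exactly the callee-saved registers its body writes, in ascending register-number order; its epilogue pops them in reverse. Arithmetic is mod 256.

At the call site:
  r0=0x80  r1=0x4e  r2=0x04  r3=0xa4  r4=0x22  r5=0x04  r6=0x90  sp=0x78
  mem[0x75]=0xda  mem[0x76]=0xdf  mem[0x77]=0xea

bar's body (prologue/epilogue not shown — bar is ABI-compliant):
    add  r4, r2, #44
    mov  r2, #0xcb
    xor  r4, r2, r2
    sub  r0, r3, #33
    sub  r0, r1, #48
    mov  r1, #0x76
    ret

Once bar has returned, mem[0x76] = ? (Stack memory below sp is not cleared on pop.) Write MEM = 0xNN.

prologue: push r0 → mem[0x77]=0x80, sp=0x77
prologue: push r1 → mem[0x76]=0x4e, sp=0x76
prologue: push r2 → mem[0x75]=0x04, sp=0x75
body[0] add  r4, r2, #44 → r4=0x30
body[1] mov  r2, #0xcb → r2=0xcb
body[2] xor  r4, r2, r2 → r4=0x00
body[3] sub  r0, r3, #33 → r0=0x83
body[4] sub  r0, r1, #48 → r0=0x1e
body[5] mov  r1, #0x76 → r1=0x76
epilogue: pop r2=0x04, sp=0x76
epilogue: pop r1=0x4e, sp=0x77
epilogue: pop r0=0x80, sp=0x78
prologue pushed ['r0', 'r1', 'r2'] at ['0x77', '0x76', '0x75']

MEM = 0x4e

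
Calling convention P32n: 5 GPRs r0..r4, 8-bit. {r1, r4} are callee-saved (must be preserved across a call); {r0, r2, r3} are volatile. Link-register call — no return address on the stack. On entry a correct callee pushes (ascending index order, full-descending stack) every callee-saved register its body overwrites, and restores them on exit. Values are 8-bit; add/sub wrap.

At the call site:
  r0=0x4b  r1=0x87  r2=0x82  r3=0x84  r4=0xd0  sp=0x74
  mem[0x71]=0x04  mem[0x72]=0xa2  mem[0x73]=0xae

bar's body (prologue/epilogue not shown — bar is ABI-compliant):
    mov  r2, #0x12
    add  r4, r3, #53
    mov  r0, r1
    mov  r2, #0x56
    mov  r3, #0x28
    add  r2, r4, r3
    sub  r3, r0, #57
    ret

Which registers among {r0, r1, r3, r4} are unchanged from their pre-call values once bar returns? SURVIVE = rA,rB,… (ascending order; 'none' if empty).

prologue: push r4 → mem[0x73]=0xd0, sp=0x73
body[0] mov  r2, #0x12 → r2=0x12
body[1] add  r4, r3, #53 → r4=0xb9
body[2] mov  r0, r1 → r0=0x87
body[3] mov  r2, #0x56 → r2=0x56
body[4] mov  r3, #0x28 → r3=0x28
body[5] add  r2, r4, r3 → r2=0xe1
body[6] sub  r3, r0, #57 → r3=0x4e
epilogue: pop r4=0xd0, sp=0x74
r0: caller-saved, written=True
r1: callee-saved, written=False
r3: caller-saved, written=True
r4: callee-saved, written=True

SURVIVE = r1,r4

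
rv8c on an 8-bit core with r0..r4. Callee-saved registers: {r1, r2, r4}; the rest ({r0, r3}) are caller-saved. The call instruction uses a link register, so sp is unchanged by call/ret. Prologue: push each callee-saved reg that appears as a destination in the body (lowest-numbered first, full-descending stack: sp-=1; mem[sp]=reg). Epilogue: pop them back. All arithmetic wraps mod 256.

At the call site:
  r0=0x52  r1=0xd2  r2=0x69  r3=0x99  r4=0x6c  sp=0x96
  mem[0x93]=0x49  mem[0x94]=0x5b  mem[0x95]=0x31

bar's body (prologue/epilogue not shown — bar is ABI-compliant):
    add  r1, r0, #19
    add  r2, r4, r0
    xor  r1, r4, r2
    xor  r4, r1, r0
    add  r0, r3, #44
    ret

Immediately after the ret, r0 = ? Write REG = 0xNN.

prologue: push r1 → mem[0x95]=0xd2, sp=0x95
prologue: push r2 → mem[0x94]=0x69, sp=0x94
prologue: push r4 → mem[0x93]=0x6c, sp=0x93
body[0] add  r1, r0, #19 → r1=0x65
body[1] add  r2, r4, r0 → r2=0xbe
body[2] xor  r1, r4, r2 → r1=0xd2
body[3] xor  r4, r1, r0 → r4=0x80
body[4] add  r0, r3, #44 → r0=0xc5
epilogue: pop r4=0x6c, sp=0x94
epilogue: pop r2=0x69, sp=0x95
epilogue: pop r1=0xd2, sp=0x96
r0 is caller-saved → body value

REG = 0xc5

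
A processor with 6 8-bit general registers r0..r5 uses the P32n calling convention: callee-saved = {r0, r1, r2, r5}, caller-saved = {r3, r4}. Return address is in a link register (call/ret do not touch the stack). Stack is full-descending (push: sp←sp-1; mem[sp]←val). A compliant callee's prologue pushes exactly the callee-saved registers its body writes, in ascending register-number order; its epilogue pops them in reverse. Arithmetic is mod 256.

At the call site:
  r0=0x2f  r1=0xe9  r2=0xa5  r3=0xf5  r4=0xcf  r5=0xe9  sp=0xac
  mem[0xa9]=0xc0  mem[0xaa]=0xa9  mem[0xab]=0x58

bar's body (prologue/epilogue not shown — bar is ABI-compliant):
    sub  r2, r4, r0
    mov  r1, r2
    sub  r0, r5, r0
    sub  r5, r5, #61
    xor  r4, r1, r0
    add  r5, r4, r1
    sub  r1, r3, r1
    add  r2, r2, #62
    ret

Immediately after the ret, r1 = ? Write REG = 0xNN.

REG = 0xe9

prologue: push r0 -> mem[0xab]=0x2f, sp=0xab
prologue: push r1 -> mem[0xaa]=0xe9, sp=0xaa
prologue: push r2 -> mem[0xa9]=0xa5, sp=0xa9
prologue: push r5 -> mem[0xa8]=0xe9, sp=0xa8
body[0] sub  r2, r4, r0 -> r2=0xa0
body[1] mov  r1, r2 -> r1=0xa0
body[2] sub  r0, r5, r0 -> r0=0xba
body[3] sub  r5, r5, #61 -> r5=0xac
body[4] xor  r4, r1, r0 -> r4=0x1a
body[5] add  r5, r4, r1 -> r5=0xba
body[6] sub  r1, r3, r1 -> r1=0x55
body[7] add  r2, r2, #62 -> r2=0xde
epilogue: pop r5=0xe9, sp=0xa9
epilogue: pop r2=0xa5, sp=0xaa
epilogue: pop r1=0xe9, sp=0xab
epilogue: pop r0=0x2f, sp=0xac
r1 is callee-saved -> restored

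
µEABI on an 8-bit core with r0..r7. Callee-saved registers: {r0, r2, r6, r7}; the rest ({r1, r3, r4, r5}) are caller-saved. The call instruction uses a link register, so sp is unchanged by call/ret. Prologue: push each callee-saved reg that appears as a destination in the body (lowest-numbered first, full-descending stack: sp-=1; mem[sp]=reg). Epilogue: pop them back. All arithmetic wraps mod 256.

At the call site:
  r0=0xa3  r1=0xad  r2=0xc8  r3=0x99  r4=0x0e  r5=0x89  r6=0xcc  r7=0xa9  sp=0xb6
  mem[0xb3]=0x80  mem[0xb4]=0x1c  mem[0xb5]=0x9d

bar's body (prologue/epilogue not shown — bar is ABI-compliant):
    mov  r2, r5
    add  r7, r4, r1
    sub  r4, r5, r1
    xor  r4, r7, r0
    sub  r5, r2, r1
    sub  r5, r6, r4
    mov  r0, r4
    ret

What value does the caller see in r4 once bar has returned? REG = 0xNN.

REG = 0x18

prologue: push r0 → mem[0xb5]=0xa3, sp=0xb5
prologue: push r2 → mem[0xb4]=0xc8, sp=0xb4
prologue: push r7 → mem[0xb3]=0xa9, sp=0xb3
body[0] mov  r2, r5 → r2=0x89
body[1] add  r7, r4, r1 → r7=0xbb
body[2] sub  r4, r5, r1 → r4=0xdc
body[3] xor  r4, r7, r0 → r4=0x18
body[4] sub  r5, r2, r1 → r5=0xdc
body[5] sub  r5, r6, r4 → r5=0xb4
body[6] mov  r0, r4 → r0=0x18
epilogue: pop r7=0xa9, sp=0xb4
epilogue: pop r2=0xc8, sp=0xb5
epilogue: pop r0=0xa3, sp=0xb6
r4 is caller-saved → body value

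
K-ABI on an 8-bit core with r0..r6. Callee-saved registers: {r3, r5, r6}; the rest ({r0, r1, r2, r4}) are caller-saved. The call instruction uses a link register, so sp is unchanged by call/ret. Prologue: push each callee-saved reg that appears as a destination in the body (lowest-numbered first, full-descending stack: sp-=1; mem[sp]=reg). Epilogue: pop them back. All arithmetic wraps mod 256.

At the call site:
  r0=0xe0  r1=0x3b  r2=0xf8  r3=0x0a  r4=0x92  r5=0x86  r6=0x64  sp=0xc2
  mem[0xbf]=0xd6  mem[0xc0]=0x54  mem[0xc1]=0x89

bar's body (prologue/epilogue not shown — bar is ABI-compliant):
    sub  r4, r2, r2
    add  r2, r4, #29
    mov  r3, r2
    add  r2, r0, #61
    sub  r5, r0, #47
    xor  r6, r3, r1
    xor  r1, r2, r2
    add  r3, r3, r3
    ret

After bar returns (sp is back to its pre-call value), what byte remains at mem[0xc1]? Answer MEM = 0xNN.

MEM = 0x0a

prologue: push r3 → mem[0xc1]=0x0a, sp=0xc1
prologue: push r5 → mem[0xc0]=0x86, sp=0xc0
prologue: push r6 → mem[0xbf]=0x64, sp=0xbf
body[0] sub  r4, r2, r2 → r4=0x00
body[1] add  r2, r4, #29 → r2=0x1d
body[2] mov  r3, r2 → r3=0x1d
body[3] add  r2, r0, #61 → r2=0x1d
body[4] sub  r5, r0, #47 → r5=0xb1
body[5] xor  r6, r3, r1 → r6=0x26
body[6] xor  r1, r2, r2 → r1=0x00
body[7] add  r3, r3, r3 → r3=0x3a
epilogue: pop r6=0x64, sp=0xc0
epilogue: pop r5=0x86, sp=0xc1
epilogue: pop r3=0x0a, sp=0xc2
prologue pushed ['r3', 'r5', 'r6'] at ['0xc1', '0xc0', '0xbf']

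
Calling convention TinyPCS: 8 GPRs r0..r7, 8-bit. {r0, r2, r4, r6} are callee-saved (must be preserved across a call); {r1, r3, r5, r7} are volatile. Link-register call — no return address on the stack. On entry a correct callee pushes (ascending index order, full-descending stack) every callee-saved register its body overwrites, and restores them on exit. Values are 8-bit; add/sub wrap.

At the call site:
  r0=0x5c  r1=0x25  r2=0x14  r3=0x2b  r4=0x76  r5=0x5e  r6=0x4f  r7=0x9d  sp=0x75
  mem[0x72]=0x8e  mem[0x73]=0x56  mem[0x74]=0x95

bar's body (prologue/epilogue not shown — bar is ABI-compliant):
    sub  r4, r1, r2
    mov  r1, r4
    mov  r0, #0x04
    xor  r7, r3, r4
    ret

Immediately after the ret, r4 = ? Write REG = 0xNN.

prologue: push r0 -> mem[0x74]=0x5c, sp=0x74
prologue: push r4 -> mem[0x73]=0x76, sp=0x73
body[0] sub  r4, r1, r2 -> r4=0x11
body[1] mov  r1, r4 -> r1=0x11
body[2] mov  r0, #0x04 -> r0=0x04
body[3] xor  r7, r3, r4 -> r7=0x3a
epilogue: pop r4=0x76, sp=0x74
epilogue: pop r0=0x5c, sp=0x75
r4 is callee-saved -> restored

REG = 0x76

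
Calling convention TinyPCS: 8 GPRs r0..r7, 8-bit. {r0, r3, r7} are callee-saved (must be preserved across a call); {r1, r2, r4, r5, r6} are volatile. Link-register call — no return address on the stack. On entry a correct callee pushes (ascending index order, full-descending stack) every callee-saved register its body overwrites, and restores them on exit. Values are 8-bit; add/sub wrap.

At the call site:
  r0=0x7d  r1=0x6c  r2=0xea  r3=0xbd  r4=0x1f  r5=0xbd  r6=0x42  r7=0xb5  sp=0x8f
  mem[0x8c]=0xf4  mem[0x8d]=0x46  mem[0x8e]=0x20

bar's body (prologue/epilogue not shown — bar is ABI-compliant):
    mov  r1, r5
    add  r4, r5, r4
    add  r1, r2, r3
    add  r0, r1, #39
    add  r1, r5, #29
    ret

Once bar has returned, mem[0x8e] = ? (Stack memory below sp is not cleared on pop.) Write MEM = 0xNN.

prologue: push r0 -> mem[0x8e]=0x7d, sp=0x8e
body[0] mov  r1, r5 -> r1=0xbd
body[1] add  r4, r5, r4 -> r4=0xdc
body[2] add  r1, r2, r3 -> r1=0xa7
body[3] add  r0, r1, #39 -> r0=0xce
body[4] add  r1, r5, #29 -> r1=0xda
epilogue: pop r0=0x7d, sp=0x8f
prologue pushed ['r0'] at ['0x8e']

MEM = 0x7d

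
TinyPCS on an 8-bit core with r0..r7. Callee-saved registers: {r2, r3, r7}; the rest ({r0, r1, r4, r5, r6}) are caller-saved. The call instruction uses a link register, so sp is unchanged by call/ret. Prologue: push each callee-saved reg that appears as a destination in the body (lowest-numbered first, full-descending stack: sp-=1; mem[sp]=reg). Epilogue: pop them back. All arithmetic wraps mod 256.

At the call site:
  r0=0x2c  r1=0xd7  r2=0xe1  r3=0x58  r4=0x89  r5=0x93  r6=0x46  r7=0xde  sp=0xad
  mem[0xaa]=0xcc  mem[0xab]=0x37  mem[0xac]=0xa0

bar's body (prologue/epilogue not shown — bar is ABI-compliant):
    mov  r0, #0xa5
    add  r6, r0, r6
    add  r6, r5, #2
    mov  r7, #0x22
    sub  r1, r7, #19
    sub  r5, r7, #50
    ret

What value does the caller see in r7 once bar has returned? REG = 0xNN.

REG = 0xde

prologue: push r7 → mem[0xac]=0xde, sp=0xac
body[0] mov  r0, #0xa5 → r0=0xa5
body[1] add  r6, r0, r6 → r6=0xeb
body[2] add  r6, r5, #2 → r6=0x95
body[3] mov  r7, #0x22 → r7=0x22
body[4] sub  r1, r7, #19 → r1=0x0f
body[5] sub  r5, r7, #50 → r5=0xf0
epilogue: pop r7=0xde, sp=0xad
r7 is callee-saved → restored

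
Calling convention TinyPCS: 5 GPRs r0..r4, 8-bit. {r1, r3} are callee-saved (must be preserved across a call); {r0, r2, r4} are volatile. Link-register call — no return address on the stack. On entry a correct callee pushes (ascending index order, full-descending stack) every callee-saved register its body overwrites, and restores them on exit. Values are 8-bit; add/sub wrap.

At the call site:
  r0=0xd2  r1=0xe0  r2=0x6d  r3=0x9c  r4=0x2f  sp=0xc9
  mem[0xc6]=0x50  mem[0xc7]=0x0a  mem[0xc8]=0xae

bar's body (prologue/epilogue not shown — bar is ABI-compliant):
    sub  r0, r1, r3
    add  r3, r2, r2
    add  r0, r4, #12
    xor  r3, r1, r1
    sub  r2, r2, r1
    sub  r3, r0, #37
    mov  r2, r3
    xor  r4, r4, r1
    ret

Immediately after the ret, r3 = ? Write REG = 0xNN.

REG = 0x9c

prologue: push r3 -> mem[0xc8]=0x9c, sp=0xc8
body[0] sub  r0, r1, r3 -> r0=0x44
body[1] add  r3, r2, r2 -> r3=0xda
body[2] add  r0, r4, #12 -> r0=0x3b
body[3] xor  r3, r1, r1 -> r3=0x00
body[4] sub  r2, r2, r1 -> r2=0x8d
body[5] sub  r3, r0, #37 -> r3=0x16
body[6] mov  r2, r3 -> r2=0x16
body[7] xor  r4, r4, r1 -> r4=0xcf
epilogue: pop r3=0x9c, sp=0xc9
r3 is callee-saved -> restored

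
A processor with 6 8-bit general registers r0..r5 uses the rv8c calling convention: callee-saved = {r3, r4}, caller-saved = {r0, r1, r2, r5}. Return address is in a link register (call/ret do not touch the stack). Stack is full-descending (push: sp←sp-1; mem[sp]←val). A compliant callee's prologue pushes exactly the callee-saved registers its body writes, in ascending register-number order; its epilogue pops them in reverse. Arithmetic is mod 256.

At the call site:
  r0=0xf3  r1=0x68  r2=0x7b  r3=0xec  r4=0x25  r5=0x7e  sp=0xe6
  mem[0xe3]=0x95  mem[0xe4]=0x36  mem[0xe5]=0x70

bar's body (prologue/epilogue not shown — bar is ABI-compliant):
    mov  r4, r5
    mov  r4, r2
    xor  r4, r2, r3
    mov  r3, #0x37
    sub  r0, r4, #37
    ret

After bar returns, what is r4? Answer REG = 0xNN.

REG = 0x25

prologue: push r3 -> mem[0xe5]=0xec, sp=0xe5
prologue: push r4 -> mem[0xe4]=0x25, sp=0xe4
body[0] mov  r4, r5 -> r4=0x7e
body[1] mov  r4, r2 -> r4=0x7b
body[2] xor  r4, r2, r3 -> r4=0x97
body[3] mov  r3, #0x37 -> r3=0x37
body[4] sub  r0, r4, #37 -> r0=0x72
epilogue: pop r4=0x25, sp=0xe5
epilogue: pop r3=0xec, sp=0xe6
r4 is callee-saved -> restored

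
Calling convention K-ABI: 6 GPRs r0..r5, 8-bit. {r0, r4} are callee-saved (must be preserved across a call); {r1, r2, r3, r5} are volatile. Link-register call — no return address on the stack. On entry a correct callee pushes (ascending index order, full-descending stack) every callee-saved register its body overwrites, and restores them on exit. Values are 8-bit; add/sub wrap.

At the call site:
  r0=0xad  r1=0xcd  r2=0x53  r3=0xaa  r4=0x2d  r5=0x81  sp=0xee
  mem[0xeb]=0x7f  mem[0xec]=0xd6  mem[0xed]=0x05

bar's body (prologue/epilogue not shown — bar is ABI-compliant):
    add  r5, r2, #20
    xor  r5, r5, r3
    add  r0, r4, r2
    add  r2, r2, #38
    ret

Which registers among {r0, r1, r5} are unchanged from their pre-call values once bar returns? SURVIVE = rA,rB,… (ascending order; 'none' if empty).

SURVIVE = r0,r1

prologue: push r0 -> mem[0xed]=0xad, sp=0xed
body[0] add  r5, r2, #20 -> r5=0x67
body[1] xor  r5, r5, r3 -> r5=0xcd
body[2] add  r0, r4, r2 -> r0=0x80
body[3] add  r2, r2, #38 -> r2=0x79
epilogue: pop r0=0xad, sp=0xee
r0: callee-saved, written=True
r1: caller-saved, written=False
r5: caller-saved, written=True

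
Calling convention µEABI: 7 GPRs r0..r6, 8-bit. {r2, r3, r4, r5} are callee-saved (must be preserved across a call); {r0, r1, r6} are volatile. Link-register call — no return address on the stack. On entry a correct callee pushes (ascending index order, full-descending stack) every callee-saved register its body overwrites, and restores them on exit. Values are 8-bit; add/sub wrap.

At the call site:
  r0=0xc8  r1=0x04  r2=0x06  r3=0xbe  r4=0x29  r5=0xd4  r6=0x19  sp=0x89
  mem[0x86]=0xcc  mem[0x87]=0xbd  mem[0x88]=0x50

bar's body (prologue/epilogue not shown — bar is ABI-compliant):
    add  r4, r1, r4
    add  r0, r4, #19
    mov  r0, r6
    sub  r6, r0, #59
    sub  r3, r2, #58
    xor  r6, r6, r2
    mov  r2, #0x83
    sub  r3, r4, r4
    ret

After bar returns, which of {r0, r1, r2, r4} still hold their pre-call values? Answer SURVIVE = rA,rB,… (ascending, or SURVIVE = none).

prologue: push r2 → mem[0x88]=0x06, sp=0x88
prologue: push r3 → mem[0x87]=0xbe, sp=0x87
prologue: push r4 → mem[0x86]=0x29, sp=0x86
body[0] add  r4, r1, r4 → r4=0x2d
body[1] add  r0, r4, #19 → r0=0x40
body[2] mov  r0, r6 → r0=0x19
body[3] sub  r6, r0, #59 → r6=0xde
body[4] sub  r3, r2, #58 → r3=0xcc
body[5] xor  r6, r6, r2 → r6=0xd8
body[6] mov  r2, #0x83 → r2=0x83
body[7] sub  r3, r4, r4 → r3=0x00
epilogue: pop r4=0x29, sp=0x87
epilogue: pop r3=0xbe, sp=0x88
epilogue: pop r2=0x06, sp=0x89
r0: caller-saved, written=True
r1: caller-saved, written=False
r2: callee-saved, written=True
r4: callee-saved, written=True

SURVIVE = r1,r2,r4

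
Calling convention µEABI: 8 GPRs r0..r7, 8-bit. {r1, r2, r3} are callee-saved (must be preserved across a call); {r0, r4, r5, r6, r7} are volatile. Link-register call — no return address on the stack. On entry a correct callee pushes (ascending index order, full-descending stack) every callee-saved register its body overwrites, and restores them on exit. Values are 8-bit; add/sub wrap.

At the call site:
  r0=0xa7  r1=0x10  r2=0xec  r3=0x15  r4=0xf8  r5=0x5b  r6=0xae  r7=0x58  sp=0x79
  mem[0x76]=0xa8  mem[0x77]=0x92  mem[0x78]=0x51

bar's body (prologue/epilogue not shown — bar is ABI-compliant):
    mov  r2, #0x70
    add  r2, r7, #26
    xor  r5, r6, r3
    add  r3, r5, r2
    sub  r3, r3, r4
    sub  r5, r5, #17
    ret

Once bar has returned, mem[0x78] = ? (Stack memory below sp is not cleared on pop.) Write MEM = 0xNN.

prologue: push r2 → mem[0x78]=0xec, sp=0x78
prologue: push r3 → mem[0x77]=0x15, sp=0x77
body[0] mov  r2, #0x70 → r2=0x70
body[1] add  r2, r7, #26 → r2=0x72
body[2] xor  r5, r6, r3 → r5=0xbb
body[3] add  r3, r5, r2 → r3=0x2d
body[4] sub  r3, r3, r4 → r3=0x35
body[5] sub  r5, r5, #17 → r5=0xaa
epilogue: pop r3=0x15, sp=0x78
epilogue: pop r2=0xec, sp=0x79
prologue pushed ['r2', 'r3'] at ['0x78', '0x77']

MEM = 0xec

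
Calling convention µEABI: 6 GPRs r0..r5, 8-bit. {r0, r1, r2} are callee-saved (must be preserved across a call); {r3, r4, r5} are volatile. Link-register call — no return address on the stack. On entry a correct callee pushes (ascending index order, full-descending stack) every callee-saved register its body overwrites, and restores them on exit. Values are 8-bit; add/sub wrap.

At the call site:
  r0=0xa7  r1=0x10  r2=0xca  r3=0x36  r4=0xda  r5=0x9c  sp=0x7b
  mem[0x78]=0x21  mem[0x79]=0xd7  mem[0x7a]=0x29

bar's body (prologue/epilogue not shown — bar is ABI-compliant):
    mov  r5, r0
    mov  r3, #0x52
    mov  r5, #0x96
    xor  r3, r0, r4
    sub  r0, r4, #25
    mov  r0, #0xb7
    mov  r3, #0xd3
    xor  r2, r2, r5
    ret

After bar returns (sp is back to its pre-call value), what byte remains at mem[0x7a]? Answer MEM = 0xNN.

MEM = 0xa7

prologue: push r0 → mem[0x7a]=0xa7, sp=0x7a
prologue: push r2 → mem[0x79]=0xca, sp=0x79
body[0] mov  r5, r0 → r5=0xa7
body[1] mov  r3, #0x52 → r3=0x52
body[2] mov  r5, #0x96 → r5=0x96
body[3] xor  r3, r0, r4 → r3=0x7d
body[4] sub  r0, r4, #25 → r0=0xc1
body[5] mov  r0, #0xb7 → r0=0xb7
body[6] mov  r3, #0xd3 → r3=0xd3
body[7] xor  r2, r2, r5 → r2=0x5c
epilogue: pop r2=0xca, sp=0x7a
epilogue: pop r0=0xa7, sp=0x7b
prologue pushed ['r0', 'r2'] at ['0x7a', '0x79']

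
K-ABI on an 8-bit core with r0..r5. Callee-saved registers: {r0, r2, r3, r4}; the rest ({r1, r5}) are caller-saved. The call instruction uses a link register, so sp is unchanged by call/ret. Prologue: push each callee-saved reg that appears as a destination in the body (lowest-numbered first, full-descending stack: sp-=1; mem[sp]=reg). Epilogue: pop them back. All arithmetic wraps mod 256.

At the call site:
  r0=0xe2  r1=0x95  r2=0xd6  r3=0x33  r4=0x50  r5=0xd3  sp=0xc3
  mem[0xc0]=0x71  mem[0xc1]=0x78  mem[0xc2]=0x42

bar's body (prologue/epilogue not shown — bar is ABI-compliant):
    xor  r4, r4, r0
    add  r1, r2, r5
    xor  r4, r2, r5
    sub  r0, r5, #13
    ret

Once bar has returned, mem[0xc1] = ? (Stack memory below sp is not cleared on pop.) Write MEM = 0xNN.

prologue: push r0 -> mem[0xc2]=0xe2, sp=0xc2
prologue: push r4 -> mem[0xc1]=0x50, sp=0xc1
body[0] xor  r4, r4, r0 -> r4=0xb2
body[1] add  r1, r2, r5 -> r1=0xa9
body[2] xor  r4, r2, r5 -> r4=0x05
body[3] sub  r0, r5, #13 -> r0=0xc6
epilogue: pop r4=0x50, sp=0xc2
epilogue: pop r0=0xe2, sp=0xc3
prologue pushed ['r0', 'r4'] at ['0xc2', '0xc1']

MEM = 0x50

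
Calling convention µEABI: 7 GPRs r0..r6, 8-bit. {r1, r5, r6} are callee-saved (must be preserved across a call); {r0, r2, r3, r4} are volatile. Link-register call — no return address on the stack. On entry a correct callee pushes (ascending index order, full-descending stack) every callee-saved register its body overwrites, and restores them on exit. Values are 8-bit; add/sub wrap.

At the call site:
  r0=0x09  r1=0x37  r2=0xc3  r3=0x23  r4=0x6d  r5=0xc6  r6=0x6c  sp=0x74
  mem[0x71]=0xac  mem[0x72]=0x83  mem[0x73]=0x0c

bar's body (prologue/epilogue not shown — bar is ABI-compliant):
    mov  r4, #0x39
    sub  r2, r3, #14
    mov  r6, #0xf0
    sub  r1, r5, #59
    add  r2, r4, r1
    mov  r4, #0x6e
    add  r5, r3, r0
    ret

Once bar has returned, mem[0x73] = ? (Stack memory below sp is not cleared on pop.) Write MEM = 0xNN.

MEM = 0x37

prologue: push r1 -> mem[0x73]=0x37, sp=0x73
prologue: push r5 -> mem[0x72]=0xc6, sp=0x72
prologue: push r6 -> mem[0x71]=0x6c, sp=0x71
body[0] mov  r4, #0x39 -> r4=0x39
body[1] sub  r2, r3, #14 -> r2=0x15
body[2] mov  r6, #0xf0 -> r6=0xf0
body[3] sub  r1, r5, #59 -> r1=0x8b
body[4] add  r2, r4, r1 -> r2=0xc4
body[5] mov  r4, #0x6e -> r4=0x6e
body[6] add  r5, r3, r0 -> r5=0x2c
epilogue: pop r6=0x6c, sp=0x72
epilogue: pop r5=0xc6, sp=0x73
epilogue: pop r1=0x37, sp=0x74
prologue pushed ['r1', 'r5', 'r6'] at ['0x73', '0x72', '0x71']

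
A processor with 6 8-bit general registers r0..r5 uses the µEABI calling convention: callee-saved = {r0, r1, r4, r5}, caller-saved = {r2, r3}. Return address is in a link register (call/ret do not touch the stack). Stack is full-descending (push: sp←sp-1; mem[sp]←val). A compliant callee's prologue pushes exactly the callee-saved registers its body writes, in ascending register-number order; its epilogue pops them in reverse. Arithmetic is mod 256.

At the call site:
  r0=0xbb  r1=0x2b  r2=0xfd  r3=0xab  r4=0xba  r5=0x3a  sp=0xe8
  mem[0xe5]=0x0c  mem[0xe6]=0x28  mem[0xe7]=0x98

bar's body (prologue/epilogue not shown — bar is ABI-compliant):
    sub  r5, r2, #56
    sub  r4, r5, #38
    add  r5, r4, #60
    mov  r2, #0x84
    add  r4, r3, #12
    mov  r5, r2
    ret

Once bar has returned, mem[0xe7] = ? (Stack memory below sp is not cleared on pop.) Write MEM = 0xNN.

MEM = 0xba

prologue: push r4 -> mem[0xe7]=0xba, sp=0xe7
prologue: push r5 -> mem[0xe6]=0x3a, sp=0xe6
body[0] sub  r5, r2, #56 -> r5=0xc5
body[1] sub  r4, r5, #38 -> r4=0x9f
body[2] add  r5, r4, #60 -> r5=0xdb
body[3] mov  r2, #0x84 -> r2=0x84
body[4] add  r4, r3, #12 -> r4=0xb7
body[5] mov  r5, r2 -> r5=0x84
epilogue: pop r5=0x3a, sp=0xe7
epilogue: pop r4=0xba, sp=0xe8
prologue pushed ['r4', 'r5'] at ['0xe7', '0xe6']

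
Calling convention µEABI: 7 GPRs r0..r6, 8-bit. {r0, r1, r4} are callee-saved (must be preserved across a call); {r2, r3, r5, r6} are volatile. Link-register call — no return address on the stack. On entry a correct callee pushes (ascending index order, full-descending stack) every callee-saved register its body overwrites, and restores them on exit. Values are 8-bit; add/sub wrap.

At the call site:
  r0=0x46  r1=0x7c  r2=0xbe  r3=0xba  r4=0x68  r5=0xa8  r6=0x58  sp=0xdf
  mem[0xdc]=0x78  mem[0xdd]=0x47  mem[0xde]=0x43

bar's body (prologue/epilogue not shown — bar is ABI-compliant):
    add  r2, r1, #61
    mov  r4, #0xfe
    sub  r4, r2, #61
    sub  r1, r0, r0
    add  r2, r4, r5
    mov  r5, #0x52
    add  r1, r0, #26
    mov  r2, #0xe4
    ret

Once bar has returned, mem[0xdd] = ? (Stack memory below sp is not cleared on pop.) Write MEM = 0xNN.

MEM = 0x68

prologue: push r1 → mem[0xde]=0x7c, sp=0xde
prologue: push r4 → mem[0xdd]=0x68, sp=0xdd
body[0] add  r2, r1, #61 → r2=0xb9
body[1] mov  r4, #0xfe → r4=0xfe
body[2] sub  r4, r2, #61 → r4=0x7c
body[3] sub  r1, r0, r0 → r1=0x00
body[4] add  r2, r4, r5 → r2=0x24
body[5] mov  r5, #0x52 → r5=0x52
body[6] add  r1, r0, #26 → r1=0x60
body[7] mov  r2, #0xe4 → r2=0xe4
epilogue: pop r4=0x68, sp=0xde
epilogue: pop r1=0x7c, sp=0xdf
prologue pushed ['r1', 'r4'] at ['0xde', '0xdd']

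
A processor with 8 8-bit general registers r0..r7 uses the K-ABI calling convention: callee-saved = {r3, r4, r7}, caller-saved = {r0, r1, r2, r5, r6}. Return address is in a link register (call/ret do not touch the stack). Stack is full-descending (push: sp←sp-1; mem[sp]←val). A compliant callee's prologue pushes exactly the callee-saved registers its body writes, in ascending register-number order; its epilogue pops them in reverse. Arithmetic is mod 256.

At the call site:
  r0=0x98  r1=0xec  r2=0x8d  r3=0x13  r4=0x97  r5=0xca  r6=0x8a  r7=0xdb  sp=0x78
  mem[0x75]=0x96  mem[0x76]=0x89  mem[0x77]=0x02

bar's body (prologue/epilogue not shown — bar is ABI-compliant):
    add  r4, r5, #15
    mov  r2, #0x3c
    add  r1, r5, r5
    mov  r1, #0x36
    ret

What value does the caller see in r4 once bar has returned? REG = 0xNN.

REG = 0x97

prologue: push r4 -> mem[0x77]=0x97, sp=0x77
body[0] add  r4, r5, #15 -> r4=0xd9
body[1] mov  r2, #0x3c -> r2=0x3c
body[2] add  r1, r5, r5 -> r1=0x94
body[3] mov  r1, #0x36 -> r1=0x36
epilogue: pop r4=0x97, sp=0x78
r4 is callee-saved -> restored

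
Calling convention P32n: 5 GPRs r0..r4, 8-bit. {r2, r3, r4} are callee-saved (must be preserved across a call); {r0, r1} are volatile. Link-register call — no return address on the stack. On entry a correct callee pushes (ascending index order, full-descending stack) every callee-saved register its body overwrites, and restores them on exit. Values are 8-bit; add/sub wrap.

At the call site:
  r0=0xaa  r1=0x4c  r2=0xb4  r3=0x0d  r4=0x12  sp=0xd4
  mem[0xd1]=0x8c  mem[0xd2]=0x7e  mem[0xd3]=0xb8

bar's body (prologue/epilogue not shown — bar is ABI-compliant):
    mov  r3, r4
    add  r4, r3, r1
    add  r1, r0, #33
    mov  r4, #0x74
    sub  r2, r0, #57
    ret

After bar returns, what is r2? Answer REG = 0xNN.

REG = 0xb4

prologue: push r2 → mem[0xd3]=0xb4, sp=0xd3
prologue: push r3 → mem[0xd2]=0x0d, sp=0xd2
prologue: push r4 → mem[0xd1]=0x12, sp=0xd1
body[0] mov  r3, r4 → r3=0x12
body[1] add  r4, r3, r1 → r4=0x5e
body[2] add  r1, r0, #33 → r1=0xcb
body[3] mov  r4, #0x74 → r4=0x74
body[4] sub  r2, r0, #57 → r2=0x71
epilogue: pop r4=0x12, sp=0xd2
epilogue: pop r3=0x0d, sp=0xd3
epilogue: pop r2=0xb4, sp=0xd4
r2 is callee-saved → restored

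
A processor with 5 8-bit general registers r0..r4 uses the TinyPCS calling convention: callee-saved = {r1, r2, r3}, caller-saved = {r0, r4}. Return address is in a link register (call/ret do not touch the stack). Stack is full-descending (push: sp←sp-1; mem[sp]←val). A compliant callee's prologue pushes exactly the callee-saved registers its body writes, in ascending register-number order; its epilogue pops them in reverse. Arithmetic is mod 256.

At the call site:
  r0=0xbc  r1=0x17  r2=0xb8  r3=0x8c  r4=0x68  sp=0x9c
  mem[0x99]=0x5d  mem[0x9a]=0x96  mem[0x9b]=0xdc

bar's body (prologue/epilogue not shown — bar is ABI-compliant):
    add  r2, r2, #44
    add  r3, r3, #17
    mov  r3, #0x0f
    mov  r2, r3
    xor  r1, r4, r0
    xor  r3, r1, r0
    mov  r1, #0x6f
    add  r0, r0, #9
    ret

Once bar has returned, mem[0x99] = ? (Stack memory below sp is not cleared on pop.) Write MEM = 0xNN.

prologue: push r1 -> mem[0x9b]=0x17, sp=0x9b
prologue: push r2 -> mem[0x9a]=0xb8, sp=0x9a
prologue: push r3 -> mem[0x99]=0x8c, sp=0x99
body[0] add  r2, r2, #44 -> r2=0xe4
body[1] add  r3, r3, #17 -> r3=0x9d
body[2] mov  r3, #0x0f -> r3=0x0f
body[3] mov  r2, r3 -> r2=0x0f
body[4] xor  r1, r4, r0 -> r1=0xd4
body[5] xor  r3, r1, r0 -> r3=0x68
body[6] mov  r1, #0x6f -> r1=0x6f
body[7] add  r0, r0, #9 -> r0=0xc5
epilogue: pop r3=0x8c, sp=0x9a
epilogue: pop r2=0xb8, sp=0x9b
epilogue: pop r1=0x17, sp=0x9c
prologue pushed ['r1', 'r2', 'r3'] at ['0x9b', '0x9a', '0x99']

MEM = 0x8c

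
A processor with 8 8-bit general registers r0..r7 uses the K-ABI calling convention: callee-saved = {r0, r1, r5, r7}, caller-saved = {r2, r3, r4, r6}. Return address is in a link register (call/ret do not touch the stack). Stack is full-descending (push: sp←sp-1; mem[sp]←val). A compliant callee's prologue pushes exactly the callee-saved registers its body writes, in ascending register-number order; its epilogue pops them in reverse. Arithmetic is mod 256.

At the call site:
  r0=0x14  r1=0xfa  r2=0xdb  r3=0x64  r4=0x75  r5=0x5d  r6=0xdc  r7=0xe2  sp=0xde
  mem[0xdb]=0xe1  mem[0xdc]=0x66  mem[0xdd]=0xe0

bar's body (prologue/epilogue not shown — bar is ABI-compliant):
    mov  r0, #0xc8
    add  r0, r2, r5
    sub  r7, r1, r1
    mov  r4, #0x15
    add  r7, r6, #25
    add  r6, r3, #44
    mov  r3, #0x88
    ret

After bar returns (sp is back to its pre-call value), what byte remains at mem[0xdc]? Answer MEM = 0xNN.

MEM = 0xe2

prologue: push r0 → mem[0xdd]=0x14, sp=0xdd
prologue: push r7 → mem[0xdc]=0xe2, sp=0xdc
body[0] mov  r0, #0xc8 → r0=0xc8
body[1] add  r0, r2, r5 → r0=0x38
body[2] sub  r7, r1, r1 → r7=0x00
body[3] mov  r4, #0x15 → r4=0x15
body[4] add  r7, r6, #25 → r7=0xf5
body[5] add  r6, r3, #44 → r6=0x90
body[6] mov  r3, #0x88 → r3=0x88
epilogue: pop r7=0xe2, sp=0xdd
epilogue: pop r0=0x14, sp=0xde
prologue pushed ['r0', 'r7'] at ['0xdd', '0xdc']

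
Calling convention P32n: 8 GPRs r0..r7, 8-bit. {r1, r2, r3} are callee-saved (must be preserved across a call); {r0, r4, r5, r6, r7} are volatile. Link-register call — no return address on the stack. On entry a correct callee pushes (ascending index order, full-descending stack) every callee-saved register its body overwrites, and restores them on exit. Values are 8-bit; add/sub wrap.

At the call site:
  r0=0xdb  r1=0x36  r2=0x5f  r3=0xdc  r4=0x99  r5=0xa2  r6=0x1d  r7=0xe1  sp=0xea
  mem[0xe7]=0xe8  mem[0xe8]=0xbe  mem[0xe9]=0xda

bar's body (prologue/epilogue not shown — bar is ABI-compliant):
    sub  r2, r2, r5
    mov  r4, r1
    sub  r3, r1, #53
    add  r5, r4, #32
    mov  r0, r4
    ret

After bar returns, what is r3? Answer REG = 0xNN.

prologue: push r2 -> mem[0xe9]=0x5f, sp=0xe9
prologue: push r3 -> mem[0xe8]=0xdc, sp=0xe8
body[0] sub  r2, r2, r5 -> r2=0xbd
body[1] mov  r4, r1 -> r4=0x36
body[2] sub  r3, r1, #53 -> r3=0x01
body[3] add  r5, r4, #32 -> r5=0x56
body[4] mov  r0, r4 -> r0=0x36
epilogue: pop r3=0xdc, sp=0xe9
epilogue: pop r2=0x5f, sp=0xea
r3 is callee-saved -> restored

REG = 0xdc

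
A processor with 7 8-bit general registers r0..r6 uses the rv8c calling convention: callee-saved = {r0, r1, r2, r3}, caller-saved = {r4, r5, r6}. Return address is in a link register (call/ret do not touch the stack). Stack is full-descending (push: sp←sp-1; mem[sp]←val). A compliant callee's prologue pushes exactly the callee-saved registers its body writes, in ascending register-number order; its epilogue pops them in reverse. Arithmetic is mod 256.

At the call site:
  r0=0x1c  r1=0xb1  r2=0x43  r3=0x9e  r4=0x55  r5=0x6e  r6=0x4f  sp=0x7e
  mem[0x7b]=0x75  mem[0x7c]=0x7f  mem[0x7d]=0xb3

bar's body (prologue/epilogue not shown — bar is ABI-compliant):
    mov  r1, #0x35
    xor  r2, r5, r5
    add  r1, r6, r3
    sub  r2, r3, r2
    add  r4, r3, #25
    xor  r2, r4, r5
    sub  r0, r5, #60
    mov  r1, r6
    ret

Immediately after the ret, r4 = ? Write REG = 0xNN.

prologue: push r0 → mem[0x7d]=0x1c, sp=0x7d
prologue: push r1 → mem[0x7c]=0xb1, sp=0x7c
prologue: push r2 → mem[0x7b]=0x43, sp=0x7b
body[0] mov  r1, #0x35 → r1=0x35
body[1] xor  r2, r5, r5 → r2=0x00
body[2] add  r1, r6, r3 → r1=0xed
body[3] sub  r2, r3, r2 → r2=0x9e
body[4] add  r4, r3, #25 → r4=0xb7
body[5] xor  r2, r4, r5 → r2=0xd9
body[6] sub  r0, r5, #60 → r0=0x32
body[7] mov  r1, r6 → r1=0x4f
epilogue: pop r2=0x43, sp=0x7c
epilogue: pop r1=0xb1, sp=0x7d
epilogue: pop r0=0x1c, sp=0x7e
r4 is caller-saved → body value

REG = 0xb7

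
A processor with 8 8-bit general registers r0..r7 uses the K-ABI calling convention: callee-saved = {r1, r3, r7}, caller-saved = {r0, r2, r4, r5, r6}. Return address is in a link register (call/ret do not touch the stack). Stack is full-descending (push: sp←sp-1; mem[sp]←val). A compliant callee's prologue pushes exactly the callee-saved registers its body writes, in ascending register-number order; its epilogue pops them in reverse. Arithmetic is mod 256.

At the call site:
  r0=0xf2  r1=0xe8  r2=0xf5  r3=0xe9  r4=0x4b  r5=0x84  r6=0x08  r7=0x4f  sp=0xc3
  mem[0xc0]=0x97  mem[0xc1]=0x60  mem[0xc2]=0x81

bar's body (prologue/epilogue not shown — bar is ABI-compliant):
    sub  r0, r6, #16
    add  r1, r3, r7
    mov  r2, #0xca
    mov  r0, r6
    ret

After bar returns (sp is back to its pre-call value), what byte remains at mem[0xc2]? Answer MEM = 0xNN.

prologue: push r1 -> mem[0xc2]=0xe8, sp=0xc2
body[0] sub  r0, r6, #16 -> r0=0xf8
body[1] add  r1, r3, r7 -> r1=0x38
body[2] mov  r2, #0xca -> r2=0xca
body[3] mov  r0, r6 -> r0=0x08
epilogue: pop r1=0xe8, sp=0xc3
prologue pushed ['r1'] at ['0xc2']

MEM = 0xe8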